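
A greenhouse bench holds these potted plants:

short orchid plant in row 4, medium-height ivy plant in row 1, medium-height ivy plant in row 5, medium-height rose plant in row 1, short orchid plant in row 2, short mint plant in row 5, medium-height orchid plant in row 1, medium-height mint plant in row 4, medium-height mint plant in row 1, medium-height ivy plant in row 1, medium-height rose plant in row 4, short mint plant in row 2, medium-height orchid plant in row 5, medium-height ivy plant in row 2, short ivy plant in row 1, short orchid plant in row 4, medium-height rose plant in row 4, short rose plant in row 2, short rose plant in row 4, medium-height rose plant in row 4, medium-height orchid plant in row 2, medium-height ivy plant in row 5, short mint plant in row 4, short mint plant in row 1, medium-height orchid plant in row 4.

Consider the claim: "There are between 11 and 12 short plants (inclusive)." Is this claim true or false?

False

short plants: 10.
The claim requires 11 ≤ 10 ≤ 12, which does not hold.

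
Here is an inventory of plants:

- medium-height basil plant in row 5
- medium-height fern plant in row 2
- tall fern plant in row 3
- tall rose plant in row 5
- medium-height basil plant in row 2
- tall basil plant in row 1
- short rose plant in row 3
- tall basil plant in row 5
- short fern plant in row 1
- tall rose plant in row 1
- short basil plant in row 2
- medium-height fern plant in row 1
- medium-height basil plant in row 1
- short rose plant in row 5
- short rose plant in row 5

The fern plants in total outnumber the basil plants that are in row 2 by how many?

2

fern plants: 4.
basil plants in row 2: 2.
4 − 2 = 2.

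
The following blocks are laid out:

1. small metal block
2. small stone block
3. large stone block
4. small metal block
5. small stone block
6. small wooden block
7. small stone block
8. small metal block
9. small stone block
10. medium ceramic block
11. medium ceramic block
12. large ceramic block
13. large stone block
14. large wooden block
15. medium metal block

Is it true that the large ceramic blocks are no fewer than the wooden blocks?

False

large ceramic blocks: 1.
wooden blocks: 2.
The claim requires 1 ≥ 2, which does not hold.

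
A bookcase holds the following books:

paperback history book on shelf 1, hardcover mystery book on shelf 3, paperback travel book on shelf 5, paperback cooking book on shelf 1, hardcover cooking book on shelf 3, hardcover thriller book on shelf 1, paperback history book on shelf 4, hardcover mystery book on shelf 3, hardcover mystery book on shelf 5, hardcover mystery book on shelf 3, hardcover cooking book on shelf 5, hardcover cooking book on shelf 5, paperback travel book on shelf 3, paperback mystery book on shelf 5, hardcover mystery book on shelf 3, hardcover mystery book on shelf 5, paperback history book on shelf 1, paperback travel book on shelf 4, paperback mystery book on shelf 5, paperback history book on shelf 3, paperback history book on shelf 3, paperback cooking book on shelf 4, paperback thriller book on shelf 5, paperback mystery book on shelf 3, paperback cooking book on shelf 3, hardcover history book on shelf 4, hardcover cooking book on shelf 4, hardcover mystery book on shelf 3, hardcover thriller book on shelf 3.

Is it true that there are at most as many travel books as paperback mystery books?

|travel books| = 3.
|paperback mystery books| = 3.
The claim requires 3 ≤ 3, which holds.

True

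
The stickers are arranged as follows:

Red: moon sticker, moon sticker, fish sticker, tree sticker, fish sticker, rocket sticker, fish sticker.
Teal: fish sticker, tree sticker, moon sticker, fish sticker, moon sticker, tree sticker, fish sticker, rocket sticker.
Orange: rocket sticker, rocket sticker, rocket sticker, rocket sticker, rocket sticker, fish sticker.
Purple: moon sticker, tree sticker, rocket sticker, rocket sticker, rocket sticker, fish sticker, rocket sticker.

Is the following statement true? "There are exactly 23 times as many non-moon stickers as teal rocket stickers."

non-moon stickers: 23.
teal rocket stickers: 1.
The claim requires 23 = 23 × 1 = 23, which holds.

True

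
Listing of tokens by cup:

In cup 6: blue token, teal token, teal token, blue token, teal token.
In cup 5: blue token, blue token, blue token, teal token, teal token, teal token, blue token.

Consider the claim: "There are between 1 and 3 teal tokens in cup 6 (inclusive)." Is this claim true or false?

True

There are 3 teal tokens in cup 6.
The claim requires 1 ≤ 3 ≤ 3, which holds.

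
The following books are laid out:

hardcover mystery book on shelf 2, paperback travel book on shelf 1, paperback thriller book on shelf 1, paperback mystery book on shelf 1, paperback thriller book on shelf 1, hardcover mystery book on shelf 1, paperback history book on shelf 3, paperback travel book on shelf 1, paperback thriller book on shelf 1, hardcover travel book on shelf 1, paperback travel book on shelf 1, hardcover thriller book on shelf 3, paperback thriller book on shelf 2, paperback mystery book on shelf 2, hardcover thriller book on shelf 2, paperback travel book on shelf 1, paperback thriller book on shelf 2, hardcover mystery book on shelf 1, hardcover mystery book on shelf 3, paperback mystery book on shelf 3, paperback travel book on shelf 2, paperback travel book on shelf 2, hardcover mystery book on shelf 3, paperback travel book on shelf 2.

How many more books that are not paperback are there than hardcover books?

0

books that are not paperback: 8.
hardcover books: 8.
8 − 8 = 0.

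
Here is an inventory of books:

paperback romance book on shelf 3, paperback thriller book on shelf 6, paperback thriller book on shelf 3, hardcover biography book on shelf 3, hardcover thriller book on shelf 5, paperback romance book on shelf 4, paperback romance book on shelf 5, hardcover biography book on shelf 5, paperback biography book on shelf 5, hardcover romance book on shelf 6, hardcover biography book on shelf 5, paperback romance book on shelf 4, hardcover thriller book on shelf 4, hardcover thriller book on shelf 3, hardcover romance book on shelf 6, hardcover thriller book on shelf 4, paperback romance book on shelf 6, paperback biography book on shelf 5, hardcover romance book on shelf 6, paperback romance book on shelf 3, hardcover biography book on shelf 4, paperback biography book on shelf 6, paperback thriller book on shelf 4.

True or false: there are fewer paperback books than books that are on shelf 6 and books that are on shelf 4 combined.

There are 12 paperback books.
books on shelf 6: 6; books on shelf 4: 6; combined: 6 + 6 = 12.
The claim requires 12 < 12, which does not hold.

False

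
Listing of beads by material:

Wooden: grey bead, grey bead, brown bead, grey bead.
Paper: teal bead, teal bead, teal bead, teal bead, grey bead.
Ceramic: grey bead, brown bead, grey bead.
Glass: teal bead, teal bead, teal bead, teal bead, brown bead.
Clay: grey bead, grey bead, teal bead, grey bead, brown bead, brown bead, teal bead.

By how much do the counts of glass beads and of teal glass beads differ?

1

glass beads: 5. teal glass beads: 4.
|5 − 4| = 5 − 4 = 1.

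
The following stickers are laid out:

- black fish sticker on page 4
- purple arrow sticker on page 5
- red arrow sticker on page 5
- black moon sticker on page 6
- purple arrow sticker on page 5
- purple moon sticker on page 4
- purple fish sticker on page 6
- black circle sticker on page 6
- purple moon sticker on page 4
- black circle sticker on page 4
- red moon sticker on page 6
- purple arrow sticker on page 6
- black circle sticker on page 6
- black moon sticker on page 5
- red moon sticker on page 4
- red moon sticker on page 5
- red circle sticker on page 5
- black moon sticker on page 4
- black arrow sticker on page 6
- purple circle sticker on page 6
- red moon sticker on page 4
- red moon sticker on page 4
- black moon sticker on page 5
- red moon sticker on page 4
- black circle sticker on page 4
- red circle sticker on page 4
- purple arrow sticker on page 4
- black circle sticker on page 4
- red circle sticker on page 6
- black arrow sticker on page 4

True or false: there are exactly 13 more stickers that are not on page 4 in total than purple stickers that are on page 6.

stickers that are not on page 4: 16.
purple stickers on page 6: 3.
The claim requires 16 − 3 (= 13) to equal 13, which holds.

True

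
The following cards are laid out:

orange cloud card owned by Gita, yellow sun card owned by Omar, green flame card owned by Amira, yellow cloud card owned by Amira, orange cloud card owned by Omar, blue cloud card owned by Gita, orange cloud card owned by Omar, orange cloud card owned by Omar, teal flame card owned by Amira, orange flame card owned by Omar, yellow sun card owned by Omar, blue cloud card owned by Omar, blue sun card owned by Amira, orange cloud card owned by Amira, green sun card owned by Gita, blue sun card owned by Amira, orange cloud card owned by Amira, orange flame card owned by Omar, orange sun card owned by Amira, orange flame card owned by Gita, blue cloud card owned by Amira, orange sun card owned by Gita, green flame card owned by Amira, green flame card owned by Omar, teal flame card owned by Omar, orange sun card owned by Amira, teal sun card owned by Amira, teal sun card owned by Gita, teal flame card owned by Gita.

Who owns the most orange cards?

Omar

Counts by player (restricted to orange cards): Omar→5, Amira→4, Gita→3.
The maximum is 5, held uniquely by Omar.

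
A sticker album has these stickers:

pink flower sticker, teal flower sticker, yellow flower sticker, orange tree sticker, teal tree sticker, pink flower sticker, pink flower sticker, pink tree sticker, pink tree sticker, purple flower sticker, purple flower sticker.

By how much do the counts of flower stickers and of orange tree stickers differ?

6

flower stickers: 7. orange tree stickers: 1.
|7 − 1| = 7 − 1 = 6.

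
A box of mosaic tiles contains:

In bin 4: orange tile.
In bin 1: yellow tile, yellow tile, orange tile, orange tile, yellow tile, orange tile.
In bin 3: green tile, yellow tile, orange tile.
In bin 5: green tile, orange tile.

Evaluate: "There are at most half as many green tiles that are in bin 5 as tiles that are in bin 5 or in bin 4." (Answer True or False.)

True

There is 1 green tile in bin 5.
There are 3 tiles in bin 5 or in bin 4.
The claim requires 2 × 1 = 2 ≤ 3, which holds.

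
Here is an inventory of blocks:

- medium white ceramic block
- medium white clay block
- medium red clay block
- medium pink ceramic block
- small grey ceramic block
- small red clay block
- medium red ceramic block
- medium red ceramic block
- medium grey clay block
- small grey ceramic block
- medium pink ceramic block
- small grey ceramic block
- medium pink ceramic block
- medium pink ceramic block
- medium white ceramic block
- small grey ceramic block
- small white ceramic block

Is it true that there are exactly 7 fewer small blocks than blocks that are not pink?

True

small blocks: 6.
blocks that are not pink: 13.
The claim requires 13 − 6 (= 7) to equal 7, which holds.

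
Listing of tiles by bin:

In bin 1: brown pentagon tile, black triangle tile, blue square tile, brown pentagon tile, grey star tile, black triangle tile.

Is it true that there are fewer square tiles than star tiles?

square tiles: 1.
star tiles: 1.
The claim requires 1 < 1, which does not hold.

False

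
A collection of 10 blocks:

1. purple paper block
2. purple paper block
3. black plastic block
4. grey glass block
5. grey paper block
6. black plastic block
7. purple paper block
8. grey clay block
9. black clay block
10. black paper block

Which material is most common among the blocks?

Counts by material: paper 5, plastic 2, clay 2, glass 1.
The maximum is 5, held uniquely by paper.

paper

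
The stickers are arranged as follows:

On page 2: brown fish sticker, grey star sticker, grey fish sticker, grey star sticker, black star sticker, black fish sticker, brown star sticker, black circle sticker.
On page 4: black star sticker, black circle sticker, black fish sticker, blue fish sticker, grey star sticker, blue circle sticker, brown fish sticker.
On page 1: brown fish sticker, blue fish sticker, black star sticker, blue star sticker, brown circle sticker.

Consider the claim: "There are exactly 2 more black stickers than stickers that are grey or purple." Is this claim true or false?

False

|black stickers| = 7.
|stickers that are grey or purple| = 4.
The claim requires 7 − 4 (= 3) to equal 2, which does not hold.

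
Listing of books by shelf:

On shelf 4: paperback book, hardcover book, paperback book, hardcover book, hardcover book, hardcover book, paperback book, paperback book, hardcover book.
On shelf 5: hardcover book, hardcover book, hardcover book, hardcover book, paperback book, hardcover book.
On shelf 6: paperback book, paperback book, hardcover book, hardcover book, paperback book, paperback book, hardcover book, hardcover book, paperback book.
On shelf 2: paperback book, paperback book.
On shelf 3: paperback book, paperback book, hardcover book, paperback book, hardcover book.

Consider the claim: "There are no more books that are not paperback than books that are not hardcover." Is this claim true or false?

|books that are not paperback| = 16.
|books that are not hardcover| = 15.
The claim requires 16 ≤ 15, which does not hold.

False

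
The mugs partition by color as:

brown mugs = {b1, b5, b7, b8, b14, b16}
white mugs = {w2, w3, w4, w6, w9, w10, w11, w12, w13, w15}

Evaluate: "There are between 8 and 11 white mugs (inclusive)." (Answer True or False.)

There are 10 white mugs.
The claim requires 8 ≤ 10 ≤ 11, which holds.

True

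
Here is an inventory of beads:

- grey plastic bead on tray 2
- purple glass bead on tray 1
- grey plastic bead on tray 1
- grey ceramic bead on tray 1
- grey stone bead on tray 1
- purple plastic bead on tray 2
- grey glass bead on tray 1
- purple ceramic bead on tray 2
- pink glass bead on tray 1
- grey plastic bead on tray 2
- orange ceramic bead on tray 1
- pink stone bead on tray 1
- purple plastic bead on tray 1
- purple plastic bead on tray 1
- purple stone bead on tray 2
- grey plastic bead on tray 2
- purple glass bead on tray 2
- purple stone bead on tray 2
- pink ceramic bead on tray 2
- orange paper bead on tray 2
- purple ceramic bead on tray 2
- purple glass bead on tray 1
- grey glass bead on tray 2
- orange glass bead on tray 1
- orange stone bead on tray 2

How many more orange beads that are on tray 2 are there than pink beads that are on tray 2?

orange beads on tray 2: 2.
pink beads on tray 2: 1.
2 − 1 = 1.

1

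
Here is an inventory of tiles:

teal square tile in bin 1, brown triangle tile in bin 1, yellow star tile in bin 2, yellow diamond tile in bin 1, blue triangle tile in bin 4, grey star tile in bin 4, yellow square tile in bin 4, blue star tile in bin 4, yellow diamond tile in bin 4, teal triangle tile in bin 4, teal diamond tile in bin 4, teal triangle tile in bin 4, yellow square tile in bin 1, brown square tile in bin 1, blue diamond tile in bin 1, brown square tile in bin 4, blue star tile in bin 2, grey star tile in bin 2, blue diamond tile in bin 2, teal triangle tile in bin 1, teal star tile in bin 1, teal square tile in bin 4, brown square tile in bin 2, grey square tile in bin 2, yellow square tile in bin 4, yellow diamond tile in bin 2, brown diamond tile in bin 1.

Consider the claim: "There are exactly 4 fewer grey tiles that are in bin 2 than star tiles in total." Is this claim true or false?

True

|grey tiles in bin 2| = 2.
|star tiles| = 6.
The claim requires 6 − 2 (= 4) to equal 4, which holds.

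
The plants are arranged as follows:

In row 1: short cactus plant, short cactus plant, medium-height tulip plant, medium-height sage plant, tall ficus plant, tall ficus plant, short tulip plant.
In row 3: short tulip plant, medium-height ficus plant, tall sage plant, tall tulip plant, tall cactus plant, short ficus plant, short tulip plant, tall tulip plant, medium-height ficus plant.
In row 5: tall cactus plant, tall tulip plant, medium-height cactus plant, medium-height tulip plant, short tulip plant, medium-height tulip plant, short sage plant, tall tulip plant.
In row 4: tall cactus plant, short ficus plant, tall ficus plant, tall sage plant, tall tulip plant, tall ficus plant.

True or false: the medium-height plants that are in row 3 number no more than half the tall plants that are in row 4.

True

medium-height plants in row 3: 2.
tall plants in row 4: 5.
The claim requires 2 × 2 = 4 ≤ 5, which holds.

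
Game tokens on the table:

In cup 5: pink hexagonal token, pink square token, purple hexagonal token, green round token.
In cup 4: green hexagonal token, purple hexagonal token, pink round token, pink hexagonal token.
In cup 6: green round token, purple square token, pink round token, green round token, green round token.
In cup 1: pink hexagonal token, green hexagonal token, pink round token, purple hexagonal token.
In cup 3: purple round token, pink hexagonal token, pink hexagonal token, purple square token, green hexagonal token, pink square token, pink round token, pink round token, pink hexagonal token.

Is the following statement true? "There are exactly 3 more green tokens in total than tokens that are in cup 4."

There are 7 green tokens.
There are 4 tokens in cup 4.
The claim requires 7 − 4 (= 3) to equal 3, which holds.

True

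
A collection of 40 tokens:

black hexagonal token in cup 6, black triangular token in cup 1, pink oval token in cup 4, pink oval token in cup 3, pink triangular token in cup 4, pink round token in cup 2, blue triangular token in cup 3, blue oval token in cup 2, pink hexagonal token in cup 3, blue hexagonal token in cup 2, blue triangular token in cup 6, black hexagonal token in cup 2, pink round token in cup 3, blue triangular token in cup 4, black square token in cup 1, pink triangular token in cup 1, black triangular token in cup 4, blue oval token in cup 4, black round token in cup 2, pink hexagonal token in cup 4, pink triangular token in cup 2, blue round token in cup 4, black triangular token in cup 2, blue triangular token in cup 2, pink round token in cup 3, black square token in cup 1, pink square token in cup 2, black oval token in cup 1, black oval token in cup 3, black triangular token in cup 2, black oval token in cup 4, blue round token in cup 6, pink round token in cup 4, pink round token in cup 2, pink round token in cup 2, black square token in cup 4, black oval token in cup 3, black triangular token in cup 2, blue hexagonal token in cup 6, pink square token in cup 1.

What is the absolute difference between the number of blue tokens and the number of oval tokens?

2

blue tokens: 10. oval tokens: 8.
|10 − 8| = 10 − 8 = 2.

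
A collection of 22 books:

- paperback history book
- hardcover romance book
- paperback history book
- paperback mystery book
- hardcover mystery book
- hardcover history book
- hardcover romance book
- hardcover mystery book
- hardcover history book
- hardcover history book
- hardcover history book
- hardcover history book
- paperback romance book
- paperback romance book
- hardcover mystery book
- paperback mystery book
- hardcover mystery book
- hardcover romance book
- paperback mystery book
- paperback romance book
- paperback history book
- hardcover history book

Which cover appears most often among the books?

hardcover

Counts by cover: hardcover 13, paperback 9.
The maximum is 13, held uniquely by hardcover.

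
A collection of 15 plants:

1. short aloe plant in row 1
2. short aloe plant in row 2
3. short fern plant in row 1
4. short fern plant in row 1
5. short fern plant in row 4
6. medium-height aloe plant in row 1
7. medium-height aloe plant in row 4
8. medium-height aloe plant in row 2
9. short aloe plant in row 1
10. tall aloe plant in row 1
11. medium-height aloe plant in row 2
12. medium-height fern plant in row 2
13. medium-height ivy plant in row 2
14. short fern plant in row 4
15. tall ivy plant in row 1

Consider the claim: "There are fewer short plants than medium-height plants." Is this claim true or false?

False

There are 7 short plants.
There are 6 medium-height plants.
The claim requires 7 < 6, which does not hold.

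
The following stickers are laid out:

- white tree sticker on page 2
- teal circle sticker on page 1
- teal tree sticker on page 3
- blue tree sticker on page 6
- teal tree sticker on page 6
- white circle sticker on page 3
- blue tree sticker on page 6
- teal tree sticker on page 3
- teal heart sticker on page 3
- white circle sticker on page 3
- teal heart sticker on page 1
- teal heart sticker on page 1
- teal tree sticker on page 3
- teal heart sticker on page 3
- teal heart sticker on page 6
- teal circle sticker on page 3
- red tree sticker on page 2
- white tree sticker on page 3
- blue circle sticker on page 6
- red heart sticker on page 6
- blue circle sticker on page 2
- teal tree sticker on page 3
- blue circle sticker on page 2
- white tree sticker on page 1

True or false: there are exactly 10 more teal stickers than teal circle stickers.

True

There are 12 teal stickers.
There are 2 teal circle stickers.
The claim requires 12 − 2 (= 10) to equal 10, which holds.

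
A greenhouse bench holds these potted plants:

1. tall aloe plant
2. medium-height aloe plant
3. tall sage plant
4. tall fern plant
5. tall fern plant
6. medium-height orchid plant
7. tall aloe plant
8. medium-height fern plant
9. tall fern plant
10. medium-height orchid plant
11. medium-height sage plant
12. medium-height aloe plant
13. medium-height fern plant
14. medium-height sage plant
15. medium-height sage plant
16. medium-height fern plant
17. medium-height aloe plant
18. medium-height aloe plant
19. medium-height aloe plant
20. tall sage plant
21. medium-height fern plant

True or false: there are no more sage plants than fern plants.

True

|sage plants| = 5.
|fern plants| = 7.
The claim requires 5 ≤ 7, which holds.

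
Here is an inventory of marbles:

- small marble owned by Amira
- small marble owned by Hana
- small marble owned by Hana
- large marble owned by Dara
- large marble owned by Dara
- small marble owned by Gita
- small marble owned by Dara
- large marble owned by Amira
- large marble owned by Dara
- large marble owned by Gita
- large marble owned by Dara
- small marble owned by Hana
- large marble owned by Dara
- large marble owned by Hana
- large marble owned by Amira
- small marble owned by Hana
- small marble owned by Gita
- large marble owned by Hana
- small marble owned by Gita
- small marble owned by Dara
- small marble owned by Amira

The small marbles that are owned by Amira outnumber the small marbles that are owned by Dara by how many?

0

small marbles owned by Amira: 2.
small marbles owned by Dara: 2.
2 − 2 = 0.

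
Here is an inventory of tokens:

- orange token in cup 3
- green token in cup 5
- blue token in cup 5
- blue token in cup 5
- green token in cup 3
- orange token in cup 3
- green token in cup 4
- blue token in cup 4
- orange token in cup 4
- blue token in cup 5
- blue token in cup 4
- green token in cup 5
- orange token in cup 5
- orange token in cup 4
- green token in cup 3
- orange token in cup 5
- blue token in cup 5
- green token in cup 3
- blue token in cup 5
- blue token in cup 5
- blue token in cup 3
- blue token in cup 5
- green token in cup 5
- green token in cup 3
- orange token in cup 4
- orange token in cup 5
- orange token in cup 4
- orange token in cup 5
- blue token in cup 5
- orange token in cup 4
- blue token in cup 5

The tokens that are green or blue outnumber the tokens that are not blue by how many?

tokens that are green or blue: 20.
tokens that are not blue: 19.
20 − 19 = 1.

1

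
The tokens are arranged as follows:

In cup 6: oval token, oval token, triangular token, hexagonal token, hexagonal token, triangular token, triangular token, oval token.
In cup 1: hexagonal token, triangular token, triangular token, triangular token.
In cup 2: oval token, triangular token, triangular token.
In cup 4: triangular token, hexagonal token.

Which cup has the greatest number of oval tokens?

cup 6

Counts by cup (restricted to oval tokens): cup 6→3, cup 2→1, cup 4→0, cup 1→0.
The maximum is 3, held uniquely by cup 6.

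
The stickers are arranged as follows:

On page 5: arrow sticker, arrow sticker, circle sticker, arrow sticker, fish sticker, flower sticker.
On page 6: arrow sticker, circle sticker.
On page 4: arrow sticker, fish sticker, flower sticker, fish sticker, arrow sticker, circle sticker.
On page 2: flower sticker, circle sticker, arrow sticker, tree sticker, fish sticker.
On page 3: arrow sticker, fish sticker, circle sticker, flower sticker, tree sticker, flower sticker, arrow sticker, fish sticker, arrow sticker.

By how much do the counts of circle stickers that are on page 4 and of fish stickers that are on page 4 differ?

1

circle stickers on page 4: 1. fish stickers on page 4: 2.
|1 − 2| = 2 − 1 = 1.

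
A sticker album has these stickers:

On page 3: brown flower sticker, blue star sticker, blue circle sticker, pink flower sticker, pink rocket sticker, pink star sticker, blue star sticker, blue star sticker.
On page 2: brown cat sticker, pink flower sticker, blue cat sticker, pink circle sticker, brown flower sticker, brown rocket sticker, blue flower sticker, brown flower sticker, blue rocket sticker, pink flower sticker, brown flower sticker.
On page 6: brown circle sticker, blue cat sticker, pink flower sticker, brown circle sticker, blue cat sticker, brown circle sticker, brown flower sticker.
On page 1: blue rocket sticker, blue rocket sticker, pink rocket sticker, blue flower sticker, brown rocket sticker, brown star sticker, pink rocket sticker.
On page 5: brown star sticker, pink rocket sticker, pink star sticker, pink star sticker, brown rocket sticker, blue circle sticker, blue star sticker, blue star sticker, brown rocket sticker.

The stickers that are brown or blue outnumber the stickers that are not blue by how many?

3

stickers that are brown or blue: 30.
stickers that are not blue: 27.
30 − 27 = 3.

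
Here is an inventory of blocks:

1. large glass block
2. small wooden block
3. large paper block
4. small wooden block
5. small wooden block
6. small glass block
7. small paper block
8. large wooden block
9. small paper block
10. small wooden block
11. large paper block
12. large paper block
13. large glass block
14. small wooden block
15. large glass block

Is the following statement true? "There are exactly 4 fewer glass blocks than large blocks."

False

glass blocks: 4.
large blocks: 7.
The claim requires 7 − 4 (= 3) to equal 4, which does not hold.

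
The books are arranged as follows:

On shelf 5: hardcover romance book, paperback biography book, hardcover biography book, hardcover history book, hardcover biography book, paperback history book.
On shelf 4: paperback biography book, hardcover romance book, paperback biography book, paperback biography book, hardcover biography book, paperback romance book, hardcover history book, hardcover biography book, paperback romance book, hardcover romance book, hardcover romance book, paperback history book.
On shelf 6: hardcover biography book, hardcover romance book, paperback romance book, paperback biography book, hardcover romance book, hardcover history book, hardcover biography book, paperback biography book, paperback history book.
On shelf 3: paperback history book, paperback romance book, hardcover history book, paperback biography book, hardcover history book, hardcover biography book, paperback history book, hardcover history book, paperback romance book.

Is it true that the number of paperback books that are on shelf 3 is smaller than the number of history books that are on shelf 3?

paperback books on shelf 3: 5.
history books on shelf 3: 5.
The claim requires 5 < 5, which does not hold.

False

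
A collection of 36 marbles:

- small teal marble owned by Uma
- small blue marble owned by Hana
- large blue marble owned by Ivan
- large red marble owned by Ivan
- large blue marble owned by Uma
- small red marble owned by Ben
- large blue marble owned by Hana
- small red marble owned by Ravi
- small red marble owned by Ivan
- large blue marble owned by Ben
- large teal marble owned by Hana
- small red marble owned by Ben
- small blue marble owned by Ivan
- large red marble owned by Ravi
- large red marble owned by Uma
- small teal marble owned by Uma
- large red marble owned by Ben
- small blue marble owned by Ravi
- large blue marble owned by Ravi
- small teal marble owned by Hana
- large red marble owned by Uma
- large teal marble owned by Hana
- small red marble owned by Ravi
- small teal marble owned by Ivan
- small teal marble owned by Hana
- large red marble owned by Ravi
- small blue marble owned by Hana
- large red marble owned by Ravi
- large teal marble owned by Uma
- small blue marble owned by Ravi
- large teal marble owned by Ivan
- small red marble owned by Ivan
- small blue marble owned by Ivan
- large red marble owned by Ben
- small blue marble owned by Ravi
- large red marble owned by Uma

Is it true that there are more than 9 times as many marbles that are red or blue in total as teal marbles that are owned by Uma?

False

There are 27 marbles that are red or blue.
Count of teal marbles owned by Uma: 3.
The claim requires 27 > 9 × 3 = 27, which does not hold.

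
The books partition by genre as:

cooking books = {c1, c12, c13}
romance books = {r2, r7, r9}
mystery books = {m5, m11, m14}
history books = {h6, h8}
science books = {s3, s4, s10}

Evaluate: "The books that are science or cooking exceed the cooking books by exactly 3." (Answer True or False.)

There are 6 books that are science or cooking.
There are 3 cooking books.
The claim requires 6 − 3 (= 3) to equal 3, which holds.

True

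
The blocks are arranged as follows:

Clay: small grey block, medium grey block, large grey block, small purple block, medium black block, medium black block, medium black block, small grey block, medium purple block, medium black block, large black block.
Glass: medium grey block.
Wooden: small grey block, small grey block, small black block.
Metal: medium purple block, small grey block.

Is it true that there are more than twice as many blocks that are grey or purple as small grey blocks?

|blocks that are grey or purple| = 11.
|small grey blocks| = 5.
The claim requires 11 > 2 × 5 = 10, which holds.

True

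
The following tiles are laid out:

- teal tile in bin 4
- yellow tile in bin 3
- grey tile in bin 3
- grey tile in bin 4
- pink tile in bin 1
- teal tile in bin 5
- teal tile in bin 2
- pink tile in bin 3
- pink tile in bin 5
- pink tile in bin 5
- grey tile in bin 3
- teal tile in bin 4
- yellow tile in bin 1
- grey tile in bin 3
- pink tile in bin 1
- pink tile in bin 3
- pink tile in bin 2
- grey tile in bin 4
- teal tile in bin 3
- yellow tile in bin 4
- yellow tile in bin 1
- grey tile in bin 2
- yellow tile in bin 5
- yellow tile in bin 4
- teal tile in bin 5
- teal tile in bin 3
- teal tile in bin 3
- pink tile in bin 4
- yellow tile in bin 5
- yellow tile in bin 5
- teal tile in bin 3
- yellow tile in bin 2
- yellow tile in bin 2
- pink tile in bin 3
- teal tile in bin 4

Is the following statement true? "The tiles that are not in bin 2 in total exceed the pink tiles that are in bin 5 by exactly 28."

True

|tiles that are not in bin 2| = 30.
|pink tiles in bin 5| = 2.
The claim requires 30 − 2 (= 28) to equal 28, which holds.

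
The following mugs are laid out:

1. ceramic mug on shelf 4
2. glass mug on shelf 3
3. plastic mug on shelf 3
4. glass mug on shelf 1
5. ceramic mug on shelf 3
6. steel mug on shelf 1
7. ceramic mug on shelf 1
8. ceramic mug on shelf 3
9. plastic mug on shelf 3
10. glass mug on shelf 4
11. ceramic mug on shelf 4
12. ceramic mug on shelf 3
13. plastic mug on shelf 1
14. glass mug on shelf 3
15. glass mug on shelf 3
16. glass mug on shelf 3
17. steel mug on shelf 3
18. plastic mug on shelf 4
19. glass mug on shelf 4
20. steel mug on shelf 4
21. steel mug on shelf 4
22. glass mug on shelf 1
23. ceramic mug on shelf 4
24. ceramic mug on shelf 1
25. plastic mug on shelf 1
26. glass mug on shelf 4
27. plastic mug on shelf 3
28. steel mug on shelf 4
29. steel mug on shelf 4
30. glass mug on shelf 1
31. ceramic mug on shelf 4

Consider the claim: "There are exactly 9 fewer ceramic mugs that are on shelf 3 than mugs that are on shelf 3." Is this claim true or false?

False

There are 3 ceramic mugs on shelf 3.
There are 11 mugs on shelf 3.
The claim requires 11 − 3 (= 8) to equal 9, which does not hold.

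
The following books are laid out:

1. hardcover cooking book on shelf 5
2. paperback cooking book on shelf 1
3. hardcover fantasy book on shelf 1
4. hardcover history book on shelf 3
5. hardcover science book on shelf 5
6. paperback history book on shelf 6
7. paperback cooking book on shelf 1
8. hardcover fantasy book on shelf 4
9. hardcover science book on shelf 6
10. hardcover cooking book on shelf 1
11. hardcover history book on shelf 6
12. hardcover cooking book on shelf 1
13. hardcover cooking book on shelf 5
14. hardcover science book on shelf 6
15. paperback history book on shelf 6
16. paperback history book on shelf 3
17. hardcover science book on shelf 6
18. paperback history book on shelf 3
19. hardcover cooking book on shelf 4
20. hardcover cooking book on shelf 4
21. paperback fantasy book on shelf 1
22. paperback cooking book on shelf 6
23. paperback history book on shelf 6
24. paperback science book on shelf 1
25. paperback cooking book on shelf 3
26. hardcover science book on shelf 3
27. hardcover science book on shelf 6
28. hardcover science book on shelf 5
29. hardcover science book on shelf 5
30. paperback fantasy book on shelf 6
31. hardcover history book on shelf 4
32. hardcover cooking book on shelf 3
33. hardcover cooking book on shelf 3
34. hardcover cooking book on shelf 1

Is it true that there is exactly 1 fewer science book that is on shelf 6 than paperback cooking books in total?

False

There are 4 science books on shelf 6.
There are 4 paperback cooking books.
The claim requires 4 − 4 (= 0) to equal 1, which does not hold.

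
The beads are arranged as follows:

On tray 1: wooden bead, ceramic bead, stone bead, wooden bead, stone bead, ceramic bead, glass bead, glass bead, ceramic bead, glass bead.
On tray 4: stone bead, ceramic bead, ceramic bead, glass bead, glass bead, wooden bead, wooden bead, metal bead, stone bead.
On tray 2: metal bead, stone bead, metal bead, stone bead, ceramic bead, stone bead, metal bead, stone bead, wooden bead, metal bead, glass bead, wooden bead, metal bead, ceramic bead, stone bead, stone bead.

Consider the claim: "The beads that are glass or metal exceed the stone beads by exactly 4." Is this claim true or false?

False

|beads that are glass or metal| = 12.
|stone beads| = 10.
The claim requires 12 − 10 (= 2) to equal 4, which does not hold.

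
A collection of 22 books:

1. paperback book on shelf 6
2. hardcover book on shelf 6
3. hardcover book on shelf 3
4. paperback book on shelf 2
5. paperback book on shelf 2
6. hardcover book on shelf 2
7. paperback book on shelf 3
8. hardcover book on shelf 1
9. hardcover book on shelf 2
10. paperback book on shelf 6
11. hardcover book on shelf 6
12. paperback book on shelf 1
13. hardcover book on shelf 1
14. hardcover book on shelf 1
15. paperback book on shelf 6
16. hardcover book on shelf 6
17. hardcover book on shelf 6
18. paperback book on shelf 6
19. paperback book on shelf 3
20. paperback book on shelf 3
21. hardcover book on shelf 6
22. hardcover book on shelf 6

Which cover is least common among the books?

Counts by cover: hardcover 12, paperback 10.
The minimum is 10, held uniquely by paperback.

paperback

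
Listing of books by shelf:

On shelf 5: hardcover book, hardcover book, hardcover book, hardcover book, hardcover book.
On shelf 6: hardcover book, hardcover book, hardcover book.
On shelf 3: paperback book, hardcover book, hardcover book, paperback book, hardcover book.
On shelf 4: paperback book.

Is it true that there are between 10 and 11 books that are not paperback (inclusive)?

|books that are not paperback| = 11.
The claim requires 10 ≤ 11 ≤ 11, which holds.

True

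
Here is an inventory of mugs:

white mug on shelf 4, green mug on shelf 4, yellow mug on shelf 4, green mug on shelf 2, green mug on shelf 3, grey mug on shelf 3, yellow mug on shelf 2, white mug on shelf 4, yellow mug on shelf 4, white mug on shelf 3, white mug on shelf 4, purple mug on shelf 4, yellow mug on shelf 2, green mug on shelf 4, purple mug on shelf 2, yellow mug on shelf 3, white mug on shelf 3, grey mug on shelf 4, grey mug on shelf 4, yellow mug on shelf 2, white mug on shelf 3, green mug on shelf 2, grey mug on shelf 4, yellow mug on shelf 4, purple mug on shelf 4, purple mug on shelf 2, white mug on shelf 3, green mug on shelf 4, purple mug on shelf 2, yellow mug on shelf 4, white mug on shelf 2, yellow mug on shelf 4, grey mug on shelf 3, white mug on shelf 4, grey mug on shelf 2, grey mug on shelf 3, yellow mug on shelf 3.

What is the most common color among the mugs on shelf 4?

yellow

Counts by color (restricted to mugs on shelf 4): yellow 5, white 4, green 3, grey 3, purple 2.
The maximum is 5, held uniquely by yellow.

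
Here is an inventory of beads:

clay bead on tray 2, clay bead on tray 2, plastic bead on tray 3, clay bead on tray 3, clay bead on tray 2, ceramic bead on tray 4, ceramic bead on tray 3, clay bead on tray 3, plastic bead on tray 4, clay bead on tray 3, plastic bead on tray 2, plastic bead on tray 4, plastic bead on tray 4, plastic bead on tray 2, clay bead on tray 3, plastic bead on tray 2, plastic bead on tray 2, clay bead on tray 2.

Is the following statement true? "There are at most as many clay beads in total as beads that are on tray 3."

There are 8 clay beads.
There are 6 beads on tray 3.
The claim requires 8 ≤ 6, which does not hold.

False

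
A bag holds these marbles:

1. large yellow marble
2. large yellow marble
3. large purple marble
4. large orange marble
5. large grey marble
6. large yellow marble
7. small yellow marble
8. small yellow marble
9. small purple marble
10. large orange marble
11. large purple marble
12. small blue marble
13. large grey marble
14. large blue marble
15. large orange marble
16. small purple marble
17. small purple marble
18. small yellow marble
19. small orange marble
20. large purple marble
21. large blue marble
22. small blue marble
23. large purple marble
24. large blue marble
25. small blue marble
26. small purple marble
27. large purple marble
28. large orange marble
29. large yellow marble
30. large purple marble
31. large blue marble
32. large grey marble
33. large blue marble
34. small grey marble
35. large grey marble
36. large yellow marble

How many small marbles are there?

12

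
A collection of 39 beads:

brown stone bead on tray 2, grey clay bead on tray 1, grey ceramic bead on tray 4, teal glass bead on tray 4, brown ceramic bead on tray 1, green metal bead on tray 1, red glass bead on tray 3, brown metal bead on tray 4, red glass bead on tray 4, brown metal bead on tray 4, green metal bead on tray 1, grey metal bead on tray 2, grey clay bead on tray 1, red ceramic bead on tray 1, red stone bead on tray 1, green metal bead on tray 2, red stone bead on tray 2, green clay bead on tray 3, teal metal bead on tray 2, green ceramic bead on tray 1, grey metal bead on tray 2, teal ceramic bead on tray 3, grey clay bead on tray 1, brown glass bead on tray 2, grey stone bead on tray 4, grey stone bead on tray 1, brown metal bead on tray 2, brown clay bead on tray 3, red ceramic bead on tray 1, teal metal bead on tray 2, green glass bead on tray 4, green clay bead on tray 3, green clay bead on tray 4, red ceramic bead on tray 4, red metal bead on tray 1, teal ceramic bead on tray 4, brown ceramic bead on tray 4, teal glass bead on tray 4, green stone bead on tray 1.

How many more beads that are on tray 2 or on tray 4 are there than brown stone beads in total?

20

beads on tray 2 or on tray 4: 21.
brown stone beads: 1.
21 − 1 = 20.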